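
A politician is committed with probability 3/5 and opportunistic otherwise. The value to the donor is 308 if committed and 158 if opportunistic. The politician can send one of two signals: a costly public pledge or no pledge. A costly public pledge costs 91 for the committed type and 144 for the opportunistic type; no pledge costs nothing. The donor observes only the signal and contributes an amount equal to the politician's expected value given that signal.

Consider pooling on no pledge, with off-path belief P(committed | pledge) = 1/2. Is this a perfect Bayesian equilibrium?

At the pooled signal (no pledge) the donor holds the prior 3/5 and pays 3/5·308 + 2/5·158 = 248. Off-path (pledge) belief 1/2 gives 1/2·308 + 1/2·158 = 233.
Committed: no pledge gives 248 − 0 = 248; pledge gives 233 − 91 = 142. Stays. ✓
Opportunistic: no pledge gives 248 − 0 = 248; pledge gives 233 − 144 = 89. Stays. ✓

Yes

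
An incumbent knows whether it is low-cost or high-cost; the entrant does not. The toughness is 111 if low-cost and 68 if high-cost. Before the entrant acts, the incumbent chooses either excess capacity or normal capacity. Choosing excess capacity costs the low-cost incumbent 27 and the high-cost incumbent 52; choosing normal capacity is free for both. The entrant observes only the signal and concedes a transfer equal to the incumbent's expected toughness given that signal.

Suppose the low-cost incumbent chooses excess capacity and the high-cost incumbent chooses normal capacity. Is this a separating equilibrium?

If types separate, excess capacity earns payment 111 and normal capacity earns 68.
Low-cost: excess capacity gives 111 − 27 = 84; normal capacity gives 68 − 0 = 68. No deviation. ✓
High-cost: normal capacity gives 68 − 0 = 68; excess capacity gives 111 − 52 = 59. No deviation. ✓
Neither type gains from mimicking the other.

Yes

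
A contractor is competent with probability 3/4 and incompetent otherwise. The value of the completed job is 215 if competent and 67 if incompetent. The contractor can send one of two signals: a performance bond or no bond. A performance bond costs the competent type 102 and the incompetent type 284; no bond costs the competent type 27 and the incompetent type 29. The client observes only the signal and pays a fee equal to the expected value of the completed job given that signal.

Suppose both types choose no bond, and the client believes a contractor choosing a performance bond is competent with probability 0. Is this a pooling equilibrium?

At the pooled signal (no bond) the client holds the prior 3/4 and pays 3/4·215 + 1/4·67 = 178. Off-path (bond) belief 0 gives 0·215 + 1·67 = 67.
Competent: no bond gives 178 − 27 = 151; bond gives 67 − 102 = -35. Stays. ✓
Incompetent: no bond gives 178 − 29 = 149; bond gives 67 − 284 = -217. Stays. ✓

Yes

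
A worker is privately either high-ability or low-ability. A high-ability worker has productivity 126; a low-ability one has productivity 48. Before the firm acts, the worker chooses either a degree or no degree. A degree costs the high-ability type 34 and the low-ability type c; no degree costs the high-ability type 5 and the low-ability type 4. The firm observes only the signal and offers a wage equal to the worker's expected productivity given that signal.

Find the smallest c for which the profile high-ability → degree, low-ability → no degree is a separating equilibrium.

82

Under separation: degree → high-ability (pays 126); no degree → low-ability (pays 48).
High-ability: 126 − 34 = 92 ≥ 48 − 5 = 43. Holds regardless of c. ✓
Low-ability: 48 − 4 ≥ 126 − c, so c ≥ 126 − 44 = 82.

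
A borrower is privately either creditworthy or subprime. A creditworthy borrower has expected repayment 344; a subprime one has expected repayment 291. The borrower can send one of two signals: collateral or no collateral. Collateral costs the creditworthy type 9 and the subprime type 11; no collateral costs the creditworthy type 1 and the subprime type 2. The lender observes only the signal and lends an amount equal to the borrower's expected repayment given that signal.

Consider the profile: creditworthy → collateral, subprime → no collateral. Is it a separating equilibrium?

No

Under separation the lender infers type exactly: collateral → creditworthy (pays 344), no collateral → subprime (pays 291).
Creditworthy: collateral gives 344 − 9 = 335; no collateral gives 291 − 1 = 290. No deviation. ✓
Subprime: no collateral gives 291 − 2 = 289; collateral gives 344 − 11 = 333. Would deviate. ✗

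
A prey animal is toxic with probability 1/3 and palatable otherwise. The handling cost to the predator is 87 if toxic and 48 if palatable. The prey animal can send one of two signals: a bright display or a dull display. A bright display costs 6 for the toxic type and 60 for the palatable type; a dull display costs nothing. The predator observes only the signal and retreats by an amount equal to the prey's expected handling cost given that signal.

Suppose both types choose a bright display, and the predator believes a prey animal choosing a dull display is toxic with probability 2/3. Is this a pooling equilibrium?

No

On the equilibrium path (bright display) the predator holds the prior 1/3 and pays 1/3·87 + 2/3·48 = 61. Off-path (dull display) belief 2/3 gives 2/3·87 + 1/3·48 = 74.
Toxic: bright display gives 61 − 6 = 55; dull display gives 74 − 0 = 74. Deviates. ✗
Palatable: bright display gives 61 − 60 = 1; dull display gives 74 − 0 = 74. Deviates. ✗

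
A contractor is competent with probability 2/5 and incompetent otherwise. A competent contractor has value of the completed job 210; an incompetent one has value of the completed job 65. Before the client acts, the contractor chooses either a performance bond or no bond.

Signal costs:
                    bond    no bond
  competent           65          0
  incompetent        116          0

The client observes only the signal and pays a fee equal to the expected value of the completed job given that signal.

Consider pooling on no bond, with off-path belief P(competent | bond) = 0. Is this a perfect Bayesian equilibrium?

At the pooled signal (no bond) the client holds the prior 2/5 and pays 2/5·210 + 3/5·65 = 123. Off-path (bond) belief 0 gives 0·210 + 1·65 = 65.
Competent: no bond gives 123 − 0 = 123; bond gives 65 − 65 = 0. Stays. ✓
Incompetent: no bond gives 123 − 0 = 123; bond gives 65 − 116 = -51. Stays. ✓

Yes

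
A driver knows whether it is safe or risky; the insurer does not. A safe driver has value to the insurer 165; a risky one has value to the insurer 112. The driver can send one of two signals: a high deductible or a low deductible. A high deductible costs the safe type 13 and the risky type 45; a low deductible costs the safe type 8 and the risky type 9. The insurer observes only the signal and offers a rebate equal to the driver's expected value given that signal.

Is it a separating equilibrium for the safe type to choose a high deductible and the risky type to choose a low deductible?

No

If types separate, high deductible earns payment 165 and low deductible earns 112.
Safe: high deductible gives 165 − 13 = 152; low deductible gives 112 − 8 = 104. No deviation. ✓
Risky: low deductible gives 112 − 9 = 103; high deductible gives 165 − 45 = 120. Would deviate. ✗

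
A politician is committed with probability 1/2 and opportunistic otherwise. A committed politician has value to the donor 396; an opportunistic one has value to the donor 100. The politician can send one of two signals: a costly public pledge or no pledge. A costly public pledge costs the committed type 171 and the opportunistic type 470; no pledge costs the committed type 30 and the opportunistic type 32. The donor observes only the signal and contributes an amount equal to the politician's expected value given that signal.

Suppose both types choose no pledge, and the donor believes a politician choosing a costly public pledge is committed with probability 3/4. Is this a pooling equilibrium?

Yes

At the pooled signal (no pledge) the donor holds the prior 1/2 and pays 1/2·396 + 1/2·100 = 248. Off-path (pledge) belief 3/4 gives 3/4·396 + 1/4·100 = 322.
Committed: no pledge gives 248 − 30 = 218; pledge gives 322 − 171 = 151. Stays. ✓
Opportunistic: no pledge gives 248 − 32 = 216; pledge gives 322 − 470 = -148. Stays. ✓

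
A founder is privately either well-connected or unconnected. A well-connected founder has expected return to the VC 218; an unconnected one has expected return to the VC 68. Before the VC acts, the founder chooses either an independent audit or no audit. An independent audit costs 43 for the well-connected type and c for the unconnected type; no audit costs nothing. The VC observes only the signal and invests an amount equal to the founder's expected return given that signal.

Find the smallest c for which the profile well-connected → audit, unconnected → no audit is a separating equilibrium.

Under separation: audit → well-connected (pays 218); no audit → unconnected (pays 68).
Well-connected: 218 − 43 = 175 ≥ 68 − 0 = 68. Holds regardless of c. ✓
Unconnected: 68 − 0 ≥ 218 − c, so c ≥ 218 − 68 = 150.

150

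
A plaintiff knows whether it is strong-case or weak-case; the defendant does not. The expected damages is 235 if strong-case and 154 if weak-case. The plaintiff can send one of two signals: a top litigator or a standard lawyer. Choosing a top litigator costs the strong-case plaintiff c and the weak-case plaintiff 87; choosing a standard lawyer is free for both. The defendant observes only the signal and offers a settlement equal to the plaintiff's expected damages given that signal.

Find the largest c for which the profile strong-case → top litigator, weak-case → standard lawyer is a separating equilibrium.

Under separation: top litigator → strong-case (pays 235); standard lawyer → weak-case (pays 154).
Weak-case: 154 − 0 = 154 ≥ 235 − 87 = 148. Holds regardless of c. ✓
Strong-case: 235 − c ≥ 154 − 0, so c ≤ 235 − 154 = 81.

81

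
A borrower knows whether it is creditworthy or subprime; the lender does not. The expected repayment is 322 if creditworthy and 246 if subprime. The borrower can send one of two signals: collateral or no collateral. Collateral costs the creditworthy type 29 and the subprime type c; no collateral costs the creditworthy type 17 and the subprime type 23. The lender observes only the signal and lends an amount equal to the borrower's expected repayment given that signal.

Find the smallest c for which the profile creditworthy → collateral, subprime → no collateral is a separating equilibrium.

99

Under separation: collateral → creditworthy (pays 322); no collateral → subprime (pays 246).
Creditworthy: 322 − 29 = 293 ≥ 246 − 17 = 229. Holds regardless of c. ✓
Subprime: 246 − 23 ≥ 322 − c, so c ≥ 322 − 223 = 99.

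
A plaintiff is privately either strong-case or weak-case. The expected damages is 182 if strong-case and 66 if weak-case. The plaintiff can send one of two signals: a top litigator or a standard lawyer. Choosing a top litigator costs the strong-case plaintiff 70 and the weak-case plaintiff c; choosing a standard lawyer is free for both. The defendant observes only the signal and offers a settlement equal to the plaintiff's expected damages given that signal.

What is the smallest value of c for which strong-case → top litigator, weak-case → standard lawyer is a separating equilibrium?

Under separation: top litigator → strong-case (pays 182); standard lawyer → weak-case (pays 66).
Strong-case: 182 − 70 = 112 ≥ 66 − 0 = 66. Holds regardless of c. ✓
Weak-case: 66 − 0 ≥ 182 − c, so c ≥ 182 − 66 = 116.

116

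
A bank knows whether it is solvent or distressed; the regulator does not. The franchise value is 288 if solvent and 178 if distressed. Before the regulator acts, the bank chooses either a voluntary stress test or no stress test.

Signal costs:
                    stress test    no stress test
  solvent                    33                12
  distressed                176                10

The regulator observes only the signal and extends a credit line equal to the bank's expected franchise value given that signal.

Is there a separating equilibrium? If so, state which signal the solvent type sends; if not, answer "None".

Try solvent → stress test, distressed → no stress test:
  Under separation the regulator infers type exactly: stress test → solvent (pays 288), no stress test → distressed (pays 178).
  Solvent: stress test gives 288 − 33 = 255; no stress test gives 178 − 12 = 166. No deviation. ✓
  Distressed: no stress test gives 178 − 10 = 168; stress test gives 288 − 176 = 112. No deviation. ✓
Both hold — the solvent type sends stress test.

stress test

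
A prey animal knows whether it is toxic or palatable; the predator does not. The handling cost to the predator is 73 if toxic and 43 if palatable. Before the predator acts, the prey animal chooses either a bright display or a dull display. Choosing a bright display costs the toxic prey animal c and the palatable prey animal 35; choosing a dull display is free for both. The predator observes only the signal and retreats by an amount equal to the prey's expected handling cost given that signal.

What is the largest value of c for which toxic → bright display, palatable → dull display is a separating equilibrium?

30

Under separation: bright display → toxic (pays 73); dull display → palatable (pays 43).
Palatable: 43 − 0 = 43 ≥ 73 − 35 = 38. Holds regardless of c. ✓
Toxic: 73 − c ≥ 43 − 0, so c ≤ 73 − 43 = 30.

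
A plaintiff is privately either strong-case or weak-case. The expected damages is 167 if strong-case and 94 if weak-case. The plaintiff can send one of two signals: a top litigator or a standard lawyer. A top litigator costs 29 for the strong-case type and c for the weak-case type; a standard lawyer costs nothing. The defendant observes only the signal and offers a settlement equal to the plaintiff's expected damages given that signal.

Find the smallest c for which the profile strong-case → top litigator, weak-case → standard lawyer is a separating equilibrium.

Under separation: top litigator → strong-case (pays 167); standard lawyer → weak-case (pays 94).
Strong-case: 167 − 29 = 138 ≥ 94 − 0 = 94. Holds regardless of c. ✓
Weak-case: 94 − 0 ≥ 167 − c, so c ≥ 167 − 94 = 73.

73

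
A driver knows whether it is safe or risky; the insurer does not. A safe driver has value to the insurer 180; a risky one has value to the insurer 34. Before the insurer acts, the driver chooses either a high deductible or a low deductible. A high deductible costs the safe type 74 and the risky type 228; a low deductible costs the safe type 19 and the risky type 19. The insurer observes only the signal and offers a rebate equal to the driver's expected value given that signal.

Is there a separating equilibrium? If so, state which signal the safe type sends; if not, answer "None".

Try safe → high deductible, risky → low deductible:
  If types separate, high deductible earns payment 180 and low deductible earns 34.
  Safe: high deductible gives 180 − 74 = 106; low deductible gives 34 − 19 = 15. No deviation. ✓
  Risky: low deductible gives 34 − 19 = 15; high deductible gives 180 − 228 = -48. No deviation. ✓
Both hold — the safe type sends high deductible.

high deductible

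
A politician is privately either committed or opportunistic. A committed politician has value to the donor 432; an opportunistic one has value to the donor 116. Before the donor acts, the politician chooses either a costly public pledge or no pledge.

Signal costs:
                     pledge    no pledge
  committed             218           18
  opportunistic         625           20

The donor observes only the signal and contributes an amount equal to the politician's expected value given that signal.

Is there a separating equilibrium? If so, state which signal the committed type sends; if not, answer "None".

Try committed → pledge, opportunistic → no pledge:
  If types separate, pledge earns payment 432 and no pledge earns 116.
  Committed: pledge gives 432 − 218 = 214; no pledge gives 116 − 18 = 98. No deviation. ✓
  Opportunistic: no pledge gives 116 − 20 = 96; pledge gives 432 − 625 = -193. No deviation. ✓
Both hold — the committed type sends pledge.

pledge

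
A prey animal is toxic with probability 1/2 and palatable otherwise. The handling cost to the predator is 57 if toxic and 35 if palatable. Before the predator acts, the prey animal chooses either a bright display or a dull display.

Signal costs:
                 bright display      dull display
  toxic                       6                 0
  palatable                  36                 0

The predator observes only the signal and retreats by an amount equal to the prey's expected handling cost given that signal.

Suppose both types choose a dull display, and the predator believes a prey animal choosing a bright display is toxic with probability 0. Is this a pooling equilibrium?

At the pooled signal (dull display) the predator holds the prior 1/2 and pays 1/2·57 + 1/2·35 = 46. Off-path (bright display) belief 0 gives 0·57 + 1·35 = 35.
Toxic: dull display gives 46 − 0 = 46; bright display gives 35 − 6 = 29. Stays. ✓
Palatable: dull display gives 46 − 0 = 46; bright display gives 35 − 36 = -1. Stays. ✓

Yes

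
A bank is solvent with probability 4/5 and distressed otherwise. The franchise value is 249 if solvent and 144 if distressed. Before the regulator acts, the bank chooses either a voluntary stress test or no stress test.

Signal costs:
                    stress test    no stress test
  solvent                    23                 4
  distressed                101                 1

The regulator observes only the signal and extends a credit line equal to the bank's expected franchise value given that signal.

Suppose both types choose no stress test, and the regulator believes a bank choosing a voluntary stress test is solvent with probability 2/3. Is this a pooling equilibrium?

At the pooled signal (no stress test) the regulator holds the prior 4/5 and pays 4/5·249 + 1/5·144 = 228. Off-path (stress test) belief 2/3 gives 2/3·249 + 1/3·144 = 214.
Solvent: no stress test gives 228 − 4 = 224; stress test gives 214 − 23 = 191. Stays. ✓
Distressed: no stress test gives 228 − 1 = 227; stress test gives 214 − 101 = 113. Stays. ✓

Yes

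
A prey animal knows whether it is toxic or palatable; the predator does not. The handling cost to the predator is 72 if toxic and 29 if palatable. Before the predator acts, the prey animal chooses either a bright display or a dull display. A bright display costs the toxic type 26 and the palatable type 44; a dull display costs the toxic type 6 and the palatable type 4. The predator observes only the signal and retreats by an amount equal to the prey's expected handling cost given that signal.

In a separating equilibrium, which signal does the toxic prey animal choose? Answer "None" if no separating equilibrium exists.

None

Try toxic → bright display, palatable → dull display:
  Under separation the predator infers type exactly: bright display → toxic (pays 72), dull display → palatable (pays 29).
  Toxic: bright display gives 72 − 26 = 46; dull display gives 29 − 6 = 23. No deviation. ✓
  Palatable: dull display gives 29 − 4 = 25; bright display gives 72 − 44 = 28. Would deviate. ✗
Try toxic → dull display, palatable → bright display:
  Under separation the predator infers type exactly: dull display → toxic (pays 72), bright display → palatable (pays 29).
  Toxic: dull display gives 72 − 6 = 66; bright display gives 29 − 26 = 3. No deviation. ✓
  Palatable: bright display gives 29 − 44 = -15; dull display gives 72 − 4 = 68. Would deviate. ✗
Neither assignment is incentive-compatible.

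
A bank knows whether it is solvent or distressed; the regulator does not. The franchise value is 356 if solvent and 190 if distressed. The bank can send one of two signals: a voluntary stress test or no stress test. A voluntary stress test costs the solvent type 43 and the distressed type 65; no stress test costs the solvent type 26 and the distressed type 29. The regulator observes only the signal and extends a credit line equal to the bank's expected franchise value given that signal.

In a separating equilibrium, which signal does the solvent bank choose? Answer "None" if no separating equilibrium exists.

None

Try solvent → stress test, distressed → no stress test:
  If types separate, stress test earns payment 356 and no stress test earns 190.
  Solvent: stress test gives 356 − 43 = 313; no stress test gives 190 − 26 = 164. No deviation. ✓
  Distressed: no stress test gives 190 − 29 = 161; stress test gives 356 − 65 = 291. Would deviate. ✗
Try solvent → no stress test, distressed → stress test:
  If types separate, no stress test earns payment 356 and stress test earns 190.
  Solvent: no stress test gives 356 − 26 = 330; stress test gives 190 − 43 = 147. No deviation. ✓
  Distressed: stress test gives 190 − 65 = 125; no stress test gives 356 − 29 = 327. Would deviate. ✗
Neither assignment is incentive-compatible.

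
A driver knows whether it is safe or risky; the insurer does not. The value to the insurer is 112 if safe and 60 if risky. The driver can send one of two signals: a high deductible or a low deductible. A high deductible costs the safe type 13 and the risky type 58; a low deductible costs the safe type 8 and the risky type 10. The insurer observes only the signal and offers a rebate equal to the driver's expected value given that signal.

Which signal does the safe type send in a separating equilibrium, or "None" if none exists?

Try safe → high deductible, risky → low deductible:
  If types separate, high deductible earns payment 112 and low deductible earns 60.
  Safe: high deductible gives 112 − 13 = 99; low deductible gives 60 − 8 = 52. No deviation. ✓
  Risky: low deductible gives 60 − 10 = 50; high deductible gives 112 − 58 = 54. Would deviate. ✗
Try safe → low deductible, risky → high deductible:
  If types separate, low deductible earns payment 112 and high deductible earns 60.
  Safe: low deductible gives 112 − 8 = 104; high deductible gives 60 − 13 = 47. No deviation. ✓
  Risky: high deductible gives 60 − 58 = 2; low deductible gives 112 − 10 = 102. Would deviate. ✗
Neither assignment is incentive-compatible.

None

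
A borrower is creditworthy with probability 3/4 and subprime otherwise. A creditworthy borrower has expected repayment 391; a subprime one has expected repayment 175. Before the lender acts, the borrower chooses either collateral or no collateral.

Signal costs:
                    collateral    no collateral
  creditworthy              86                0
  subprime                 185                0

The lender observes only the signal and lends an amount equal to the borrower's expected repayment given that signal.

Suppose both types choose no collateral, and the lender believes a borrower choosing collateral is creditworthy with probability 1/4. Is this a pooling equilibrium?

Yes

At the pooled signal (no collateral) the lender holds the prior 3/4 and pays 3/4·391 + 1/4·175 = 337. Off-path (collateral) belief 1/4 gives 1/4·391 + 3/4·175 = 229.
Creditworthy: no collateral gives 337 − 0 = 337; collateral gives 229 − 86 = 143. Stays. ✓
Subprime: no collateral gives 337 − 0 = 337; collateral gives 229 − 185 = 44. Stays. ✓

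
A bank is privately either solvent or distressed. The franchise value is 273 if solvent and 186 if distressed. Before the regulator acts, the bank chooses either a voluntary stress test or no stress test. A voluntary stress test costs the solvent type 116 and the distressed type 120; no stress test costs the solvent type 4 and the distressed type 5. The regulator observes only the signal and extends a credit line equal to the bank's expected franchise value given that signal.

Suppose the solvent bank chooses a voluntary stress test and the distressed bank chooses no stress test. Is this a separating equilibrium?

Under separation the regulator infers type exactly: stress test → solvent (pays 273), no stress test → distressed (pays 186).
Solvent: stress test gives 273 − 116 = 157; no stress test gives 186 − 4 = 182. Would deviate. ✗
Distressed: no stress test gives 186 − 5 = 181; stress test gives 273 − 120 = 153. No deviation. ✓

No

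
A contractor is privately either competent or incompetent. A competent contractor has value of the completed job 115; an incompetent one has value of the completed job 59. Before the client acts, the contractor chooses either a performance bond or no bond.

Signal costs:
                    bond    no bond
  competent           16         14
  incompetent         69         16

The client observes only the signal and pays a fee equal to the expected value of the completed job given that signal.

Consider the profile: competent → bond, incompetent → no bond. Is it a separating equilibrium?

No

Under separation the client infers type exactly: bond → competent (pays 115), no bond → incompetent (pays 59).
Competent: bond gives 115 − 16 = 99; no bond gives 59 − 14 = 45. No deviation. ✓
Incompetent: no bond gives 59 − 16 = 43; bond gives 115 − 69 = 46. Would deviate. ✗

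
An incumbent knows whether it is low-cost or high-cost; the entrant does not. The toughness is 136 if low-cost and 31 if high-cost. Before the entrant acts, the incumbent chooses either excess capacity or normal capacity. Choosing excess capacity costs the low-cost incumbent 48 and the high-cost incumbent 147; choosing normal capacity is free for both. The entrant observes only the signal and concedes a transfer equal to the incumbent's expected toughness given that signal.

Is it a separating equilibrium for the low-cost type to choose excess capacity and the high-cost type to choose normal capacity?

If types separate, excess capacity earns payment 136 and normal capacity earns 31.
Low-cost: excess capacity gives 136 − 48 = 88; normal capacity gives 31 − 0 = 31. No deviation. ✓
High-cost: normal capacity gives 31 − 0 = 31; excess capacity gives 136 − 147 = -11. No deviation. ✓
Neither type gains from mimicking the other.

Yes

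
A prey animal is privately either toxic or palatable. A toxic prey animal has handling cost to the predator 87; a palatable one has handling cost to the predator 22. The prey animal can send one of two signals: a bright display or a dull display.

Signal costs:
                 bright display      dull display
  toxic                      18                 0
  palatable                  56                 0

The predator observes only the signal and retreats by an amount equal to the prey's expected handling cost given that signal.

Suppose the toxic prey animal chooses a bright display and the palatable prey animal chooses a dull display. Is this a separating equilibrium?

If types separate, bright display earns payment 87 and dull display earns 22.
Toxic: bright display gives 87 − 18 = 69; dull display gives 22 − 0 = 22. No deviation. ✓
Palatable: dull display gives 22 − 0 = 22; bright display gives 87 − 56 = 31. Would deviate. ✗

No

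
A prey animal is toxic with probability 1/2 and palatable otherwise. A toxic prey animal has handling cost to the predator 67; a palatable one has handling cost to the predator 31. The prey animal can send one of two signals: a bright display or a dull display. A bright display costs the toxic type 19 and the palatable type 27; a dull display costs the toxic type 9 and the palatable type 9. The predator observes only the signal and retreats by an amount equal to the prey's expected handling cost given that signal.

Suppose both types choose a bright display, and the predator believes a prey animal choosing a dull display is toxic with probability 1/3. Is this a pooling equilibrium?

No

At the pooled signal (bright display) the predator holds the prior 1/2 and pays 1/2·67 + 1/2·31 = 49. Off-path (dull display) belief 1/3 gives 1/3·67 + 2/3·31 = 43.
Toxic: bright display gives 49 − 19 = 30; dull display gives 43 − 9 = 34. Deviates. ✗
Palatable: bright display gives 49 − 27 = 22; dull display gives 43 − 9 = 34. Deviates. ✗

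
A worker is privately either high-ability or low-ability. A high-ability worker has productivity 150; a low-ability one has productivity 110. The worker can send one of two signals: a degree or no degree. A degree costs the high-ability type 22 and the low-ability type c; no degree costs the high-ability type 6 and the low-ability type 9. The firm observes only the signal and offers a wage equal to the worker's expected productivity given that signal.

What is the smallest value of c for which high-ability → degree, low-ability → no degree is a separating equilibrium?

49

Under separation: degree → high-ability (pays 150); no degree → low-ability (pays 110).
High-ability: 150 − 22 = 128 ≥ 110 − 6 = 104. Holds regardless of c. ✓
Low-ability: 110 − 9 ≥ 150 − c, so c ≥ 150 − 101 = 49.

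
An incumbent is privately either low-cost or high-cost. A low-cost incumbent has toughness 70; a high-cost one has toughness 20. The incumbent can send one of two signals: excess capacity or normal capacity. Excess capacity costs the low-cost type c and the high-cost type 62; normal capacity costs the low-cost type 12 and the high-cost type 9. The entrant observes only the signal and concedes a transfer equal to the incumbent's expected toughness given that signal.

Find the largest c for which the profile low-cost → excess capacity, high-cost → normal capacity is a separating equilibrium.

62

Under separation: excess capacity → low-cost (pays 70); normal capacity → high-cost (pays 20).
High-cost: 20 − 9 = 11 ≥ 70 − 62 = 8. Holds regardless of c. ✓
Low-cost: 70 − c ≥ 20 − 12, so c ≤ 70 − 8 = 62.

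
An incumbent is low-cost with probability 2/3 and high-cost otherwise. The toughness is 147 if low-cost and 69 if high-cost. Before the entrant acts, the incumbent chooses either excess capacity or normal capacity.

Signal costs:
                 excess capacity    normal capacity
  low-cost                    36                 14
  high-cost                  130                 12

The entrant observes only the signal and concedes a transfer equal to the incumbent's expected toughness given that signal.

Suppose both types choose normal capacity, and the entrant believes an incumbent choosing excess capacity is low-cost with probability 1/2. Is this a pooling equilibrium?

Yes

At the pooled signal (normal capacity) the entrant holds the prior 2/3 and pays 2/3·147 + 1/3·69 = 121. Off-path (excess capacity) belief 1/2 gives 1/2·147 + 1/2·69 = 108.
Low-cost: normal capacity gives 121 − 14 = 107; excess capacity gives 108 − 36 = 72. Stays. ✓
High-cost: normal capacity gives 121 − 12 = 109; excess capacity gives 108 − 130 = -22. Stays. ✓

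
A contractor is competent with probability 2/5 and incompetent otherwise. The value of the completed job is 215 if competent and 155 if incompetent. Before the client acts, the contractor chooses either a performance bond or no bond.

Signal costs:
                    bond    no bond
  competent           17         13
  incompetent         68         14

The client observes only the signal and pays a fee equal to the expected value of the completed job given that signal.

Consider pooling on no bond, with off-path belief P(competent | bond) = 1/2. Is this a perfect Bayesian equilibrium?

At the pooled signal (no bond) the client holds the prior 2/5 and pays 2/5·215 + 3/5·155 = 179. Off-path (bond) belief 1/2 gives 1/2·215 + 1/2·155 = 185.
Competent: no bond gives 179 − 13 = 166; bond gives 185 − 17 = 168. Deviates. ✗
Incompetent: no bond gives 179 − 14 = 165; bond gives 185 − 68 = 117. Stays. ✓

No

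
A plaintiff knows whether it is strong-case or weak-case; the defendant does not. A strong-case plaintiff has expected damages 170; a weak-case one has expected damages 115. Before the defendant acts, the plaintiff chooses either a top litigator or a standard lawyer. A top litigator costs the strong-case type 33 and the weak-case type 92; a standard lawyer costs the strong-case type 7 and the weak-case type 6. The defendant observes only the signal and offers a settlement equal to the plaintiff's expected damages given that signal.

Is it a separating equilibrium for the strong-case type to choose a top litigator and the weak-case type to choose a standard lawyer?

Under separation the defendant infers type exactly: top litigator → strong-case (pays 170), standard lawyer → weak-case (pays 115).
Strong-case: top litigator gives 170 − 33 = 137; standard lawyer gives 115 − 7 = 108. No deviation. ✓
Weak-case: standard lawyer gives 115 − 6 = 109; top litigator gives 170 − 92 = 78. No deviation. ✓
Both incentive constraints hold.

Yes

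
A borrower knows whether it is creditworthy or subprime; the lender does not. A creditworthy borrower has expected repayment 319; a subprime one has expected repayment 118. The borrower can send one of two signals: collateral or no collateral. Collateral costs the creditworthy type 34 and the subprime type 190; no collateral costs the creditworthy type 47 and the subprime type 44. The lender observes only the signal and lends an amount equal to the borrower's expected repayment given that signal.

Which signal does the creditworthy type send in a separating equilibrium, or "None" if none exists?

None

Try creditworthy → collateral, subprime → no collateral:
  Under separation the lender infers type exactly: collateral → creditworthy (pays 319), no collateral → subprime (pays 118).
  Creditworthy: collateral gives 319 − 34 = 285; no collateral gives 118 − 47 = 71. No deviation. ✓
  Subprime: no collateral gives 118 − 44 = 74; collateral gives 319 − 190 = 129. Would deviate. ✗
Try creditworthy → no collateral, subprime → collateral:
  Under separation the lender infers type exactly: no collateral → creditworthy (pays 319), collateral → subprime (pays 118).
  Creditworthy: no collateral gives 319 − 47 = 272; collateral gives 118 − 34 = 84. No deviation. ✓
  Subprime: collateral gives 118 − 190 = -72; no collateral gives 319 − 44 = 275. Would deviate. ✗
Neither assignment is incentive-compatible.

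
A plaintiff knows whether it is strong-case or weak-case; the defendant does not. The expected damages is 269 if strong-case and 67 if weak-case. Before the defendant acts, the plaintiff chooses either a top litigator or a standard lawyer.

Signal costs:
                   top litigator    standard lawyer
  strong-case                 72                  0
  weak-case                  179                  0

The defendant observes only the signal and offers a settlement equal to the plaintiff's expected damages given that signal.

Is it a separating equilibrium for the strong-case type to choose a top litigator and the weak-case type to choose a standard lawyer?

If types separate, top litigator earns payment 269 and standard lawyer earns 67.
Strong-case: top litigator gives 269 − 72 = 197; standard lawyer gives 67 − 0 = 67. No deviation. ✓
Weak-case: standard lawyer gives 67 − 0 = 67; top litigator gives 269 − 179 = 90. Would deviate. ✗

No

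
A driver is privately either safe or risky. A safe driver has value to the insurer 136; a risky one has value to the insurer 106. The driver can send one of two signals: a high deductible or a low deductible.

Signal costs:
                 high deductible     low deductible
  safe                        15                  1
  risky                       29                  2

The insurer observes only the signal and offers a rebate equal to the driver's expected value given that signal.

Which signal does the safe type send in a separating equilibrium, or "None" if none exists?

None

Try safe → high deductible, risky → low deductible:
  Under separation the insurer infers type exactly: high deductible → safe (pays 136), low deductible → risky (pays 106).
  Safe: high deductible gives 136 − 15 = 121; low deductible gives 106 − 1 = 105. No deviation. ✓
  Risky: low deductible gives 106 − 2 = 104; high deductible gives 136 − 29 = 107. Would deviate. ✗
Try safe → low deductible, risky → high deductible:
  Under separation the insurer infers type exactly: low deductible → safe (pays 136), high deductible → risky (pays 106).
  Safe: low deductible gives 136 − 1 = 135; high deductible gives 106 − 15 = 91. No deviation. ✓
  Risky: high deductible gives 106 − 29 = 77; low deductible gives 136 − 2 = 134. Would deviate. ✗
Neither assignment is incentive-compatible.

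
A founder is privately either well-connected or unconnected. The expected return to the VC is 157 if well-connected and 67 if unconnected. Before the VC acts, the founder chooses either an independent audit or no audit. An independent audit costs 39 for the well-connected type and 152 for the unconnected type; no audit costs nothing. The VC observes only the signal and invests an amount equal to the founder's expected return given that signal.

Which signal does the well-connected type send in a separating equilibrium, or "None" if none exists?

Try well-connected → audit, unconnected → no audit:
  If types separate, audit earns payment 157 and no audit earns 67.
  Well-connected: audit gives 157 − 39 = 118; no audit gives 67 − 0 = 67. No deviation. ✓
  Unconnected: no audit gives 67 − 0 = 67; audit gives 157 − 152 = 5. No deviation. ✓
Both hold — the well-connected type sends audit.

audit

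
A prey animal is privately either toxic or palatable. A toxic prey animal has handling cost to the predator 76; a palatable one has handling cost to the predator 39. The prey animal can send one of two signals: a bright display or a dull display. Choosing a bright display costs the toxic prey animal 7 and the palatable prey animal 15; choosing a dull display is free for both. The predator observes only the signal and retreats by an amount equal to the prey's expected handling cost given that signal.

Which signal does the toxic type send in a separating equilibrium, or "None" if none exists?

None

Try toxic → bright display, palatable → dull display:
  If types separate, bright display earns payment 76 and dull display earns 39.
  Toxic: bright display gives 76 − 7 = 69; dull display gives 39 − 0 = 39. No deviation. ✓
  Palatable: dull display gives 39 − 0 = 39; bright display gives 76 − 15 = 61. Would deviate. ✗
Try toxic → dull display, palatable → bright display:
  If types separate, dull display earns payment 76 and bright display earns 39.
  Toxic: dull display gives 76 − 0 = 76; bright display gives 39 − 7 = 32. No deviation. ✓
  Palatable: bright display gives 39 − 15 = 24; dull display gives 76 − 0 = 76. Would deviate. ✗
Neither assignment is incentive-compatible.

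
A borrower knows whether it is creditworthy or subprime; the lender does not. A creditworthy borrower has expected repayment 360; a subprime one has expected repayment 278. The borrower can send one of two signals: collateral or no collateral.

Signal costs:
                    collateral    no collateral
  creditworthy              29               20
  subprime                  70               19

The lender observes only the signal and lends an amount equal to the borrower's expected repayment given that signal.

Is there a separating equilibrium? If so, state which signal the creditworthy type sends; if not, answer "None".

None

Try creditworthy → collateral, subprime → no collateral:
  If types separate, collateral earns payment 360 and no collateral earns 278.
  Creditworthy: collateral gives 360 − 29 = 331; no collateral gives 278 − 20 = 258. No deviation. ✓
  Subprime: no collateral gives 278 − 19 = 259; collateral gives 360 − 70 = 290. Would deviate. ✗
Try creditworthy → no collateral, subprime → collateral:
  If types separate, no collateral earns payment 360 and collateral earns 278.
  Creditworthy: no collateral gives 360 − 20 = 340; collateral gives 278 − 29 = 249. No deviation. ✓
  Subprime: collateral gives 278 − 70 = 208; no collateral gives 360 − 19 = 341. Would deviate. ✗
Neither assignment is incentive-compatible.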